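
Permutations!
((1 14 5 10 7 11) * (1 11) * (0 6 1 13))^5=((0 6 1 14 5 10 7 13))^5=(0 10 1 13 5 6 7 14)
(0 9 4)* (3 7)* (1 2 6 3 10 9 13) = (0 13 1 2 6 3 7 10 9 4) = [13, 2, 6, 7, 0, 5, 3, 10, 8, 4, 9, 11, 12, 1]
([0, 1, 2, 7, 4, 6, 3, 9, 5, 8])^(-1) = [0, 1, 2, 6, 4, 8, 5, 3, 9, 7]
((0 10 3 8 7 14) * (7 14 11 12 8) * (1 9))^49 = ((0 10 3 7 11 12 8 14)(1 9))^49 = (0 10 3 7 11 12 8 14)(1 9)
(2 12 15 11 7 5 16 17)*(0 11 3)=(0 11 7 5 16 17 2 12 15 3)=[11, 1, 12, 0, 4, 16, 6, 5, 8, 9, 10, 7, 15, 13, 14, 3, 17, 2]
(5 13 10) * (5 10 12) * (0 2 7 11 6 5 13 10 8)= [2, 1, 7, 3, 4, 10, 5, 11, 0, 9, 8, 6, 13, 12]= (0 2 7 11 6 5 10 8)(12 13)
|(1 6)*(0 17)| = 2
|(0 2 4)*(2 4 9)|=2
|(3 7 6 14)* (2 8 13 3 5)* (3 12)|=9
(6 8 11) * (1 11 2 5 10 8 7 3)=(1 11 6 7 3)(2 5 10 8)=[0, 11, 5, 1, 4, 10, 7, 3, 2, 9, 8, 6]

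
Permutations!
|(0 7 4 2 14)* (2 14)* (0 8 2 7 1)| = |(0 1)(2 7 4 14 8)| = 10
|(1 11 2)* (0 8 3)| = |(0 8 3)(1 11 2)| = 3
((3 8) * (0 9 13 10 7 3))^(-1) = (0 8 3 7 10 13 9)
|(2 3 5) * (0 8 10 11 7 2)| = 8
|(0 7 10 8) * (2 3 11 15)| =|(0 7 10 8)(2 3 11 15)| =4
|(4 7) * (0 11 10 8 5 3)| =|(0 11 10 8 5 3)(4 7)| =6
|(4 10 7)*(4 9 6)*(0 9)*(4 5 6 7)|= |(0 9 7)(4 10)(5 6)|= 6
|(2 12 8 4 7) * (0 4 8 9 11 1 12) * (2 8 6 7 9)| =21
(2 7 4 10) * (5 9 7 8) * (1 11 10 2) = (1 11 10)(2 8 5 9 7 4) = [0, 11, 8, 3, 2, 9, 6, 4, 5, 7, 1, 10]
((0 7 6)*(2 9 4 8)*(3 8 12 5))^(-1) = (0 6 7)(2 8 3 5 12 4 9)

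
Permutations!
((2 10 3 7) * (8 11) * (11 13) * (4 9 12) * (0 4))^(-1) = ((0 4 9 12)(2 10 3 7)(8 13 11))^(-1) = (0 12 9 4)(2 7 3 10)(8 11 13)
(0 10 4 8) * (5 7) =[10, 1, 2, 3, 8, 7, 6, 5, 0, 9, 4] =(0 10 4 8)(5 7)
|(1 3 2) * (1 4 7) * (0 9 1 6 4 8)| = |(0 9 1 3 2 8)(4 7 6)| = 6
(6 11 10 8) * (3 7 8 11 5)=(3 7 8 6 5)(10 11)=[0, 1, 2, 7, 4, 3, 5, 8, 6, 9, 11, 10]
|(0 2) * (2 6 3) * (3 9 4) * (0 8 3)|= 12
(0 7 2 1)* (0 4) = (0 7 2 1 4) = [7, 4, 1, 3, 0, 5, 6, 2]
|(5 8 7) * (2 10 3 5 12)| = 7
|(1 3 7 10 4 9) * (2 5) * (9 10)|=4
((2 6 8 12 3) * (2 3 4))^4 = (2 4 12 8 6)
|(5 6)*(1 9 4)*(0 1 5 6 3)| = 6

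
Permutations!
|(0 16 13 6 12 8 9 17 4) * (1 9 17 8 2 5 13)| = |(0 16 1 9 8 17 4)(2 5 13 6 12)| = 35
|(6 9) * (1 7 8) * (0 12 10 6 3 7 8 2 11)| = 18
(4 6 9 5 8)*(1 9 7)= (1 9 5 8 4 6 7)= [0, 9, 2, 3, 6, 8, 7, 1, 4, 5]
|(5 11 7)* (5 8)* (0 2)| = |(0 2)(5 11 7 8)| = 4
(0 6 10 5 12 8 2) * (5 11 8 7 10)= (0 6 5 12 7 10 11 8 2)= [6, 1, 0, 3, 4, 12, 5, 10, 2, 9, 11, 8, 7]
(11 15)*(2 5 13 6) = (2 5 13 6)(11 15) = [0, 1, 5, 3, 4, 13, 2, 7, 8, 9, 10, 15, 12, 6, 14, 11]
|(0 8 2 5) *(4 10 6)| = |(0 8 2 5)(4 10 6)| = 12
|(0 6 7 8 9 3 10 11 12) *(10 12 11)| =7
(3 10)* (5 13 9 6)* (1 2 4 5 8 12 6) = (1 2 4 5 13 9)(3 10)(6 8 12) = [0, 2, 4, 10, 5, 13, 8, 7, 12, 1, 3, 11, 6, 9]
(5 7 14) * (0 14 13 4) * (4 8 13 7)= (0 14 5 4)(8 13)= [14, 1, 2, 3, 0, 4, 6, 7, 13, 9, 10, 11, 12, 8, 5]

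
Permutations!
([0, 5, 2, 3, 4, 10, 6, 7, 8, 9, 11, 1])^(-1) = [0, 11, 2, 3, 4, 1, 6, 7, 8, 9, 5, 10]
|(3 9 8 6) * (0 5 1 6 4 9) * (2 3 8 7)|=10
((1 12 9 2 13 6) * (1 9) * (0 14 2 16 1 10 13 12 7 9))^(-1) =(0 6 13 10 12 2 14)(1 16 9 7)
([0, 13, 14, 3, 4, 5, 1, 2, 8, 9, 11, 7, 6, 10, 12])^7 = (1 12 2 11 13 6 14 7 10)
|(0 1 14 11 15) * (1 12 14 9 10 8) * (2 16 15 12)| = |(0 2 16 15)(1 9 10 8)(11 12 14)| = 12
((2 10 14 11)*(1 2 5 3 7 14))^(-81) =((1 2 10)(3 7 14 11 5))^(-81) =(3 5 11 14 7)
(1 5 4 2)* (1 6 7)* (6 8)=(1 5 4 2 8 6 7)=[0, 5, 8, 3, 2, 4, 7, 1, 6]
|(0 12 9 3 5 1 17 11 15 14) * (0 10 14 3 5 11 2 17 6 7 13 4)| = 18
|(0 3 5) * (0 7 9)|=5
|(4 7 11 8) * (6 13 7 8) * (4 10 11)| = 7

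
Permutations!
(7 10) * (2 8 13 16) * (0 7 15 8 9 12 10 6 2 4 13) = (0 7 6 2 9 12 10 15 8)(4 13 16) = [7, 1, 9, 3, 13, 5, 2, 6, 0, 12, 15, 11, 10, 16, 14, 8, 4]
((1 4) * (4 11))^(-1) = ((1 11 4))^(-1) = (1 4 11)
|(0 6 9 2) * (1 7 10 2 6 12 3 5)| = 8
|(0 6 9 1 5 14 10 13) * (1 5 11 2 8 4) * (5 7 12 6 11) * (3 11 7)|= |(0 7 12 6 9 3 11 2 8 4 1 5 14 10 13)|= 15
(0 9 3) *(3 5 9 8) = [8, 1, 2, 0, 4, 9, 6, 7, 3, 5] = (0 8 3)(5 9)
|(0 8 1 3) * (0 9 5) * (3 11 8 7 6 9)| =15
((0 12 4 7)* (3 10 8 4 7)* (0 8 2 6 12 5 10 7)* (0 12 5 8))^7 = (12)(0 4 7 8 3)(2 10 5 6)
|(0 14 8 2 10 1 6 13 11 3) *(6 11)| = |(0 14 8 2 10 1 11 3)(6 13)| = 8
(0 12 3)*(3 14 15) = (0 12 14 15 3) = [12, 1, 2, 0, 4, 5, 6, 7, 8, 9, 10, 11, 14, 13, 15, 3]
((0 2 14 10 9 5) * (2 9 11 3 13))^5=((0 9 5)(2 14 10 11 3 13))^5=(0 5 9)(2 13 3 11 10 14)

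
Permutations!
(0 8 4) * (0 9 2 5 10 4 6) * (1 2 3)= (0 8 6)(1 2 5 10 4 9 3)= [8, 2, 5, 1, 9, 10, 0, 7, 6, 3, 4]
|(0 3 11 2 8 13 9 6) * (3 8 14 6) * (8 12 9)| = |(0 12 9 3 11 2 14 6)(8 13)| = 8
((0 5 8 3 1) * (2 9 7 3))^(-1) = (0 1 3 7 9 2 8 5)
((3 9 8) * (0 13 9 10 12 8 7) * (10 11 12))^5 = (0 13 9 7)(3 11 12 8)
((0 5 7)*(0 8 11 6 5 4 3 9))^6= ((0 4 3 9)(5 7 8 11 6))^6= (0 3)(4 9)(5 7 8 11 6)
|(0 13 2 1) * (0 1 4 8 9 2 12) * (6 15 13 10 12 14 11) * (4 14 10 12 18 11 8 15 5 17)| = |(0 12)(2 14 8 9)(4 15 13 10 18 11 6 5 17)| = 36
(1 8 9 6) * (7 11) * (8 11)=[0, 11, 2, 3, 4, 5, 1, 8, 9, 6, 10, 7]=(1 11 7 8 9 6)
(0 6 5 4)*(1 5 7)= (0 6 7 1 5 4)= [6, 5, 2, 3, 0, 4, 7, 1]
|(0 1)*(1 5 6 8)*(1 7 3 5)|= 10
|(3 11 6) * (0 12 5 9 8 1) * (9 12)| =|(0 9 8 1)(3 11 6)(5 12)| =12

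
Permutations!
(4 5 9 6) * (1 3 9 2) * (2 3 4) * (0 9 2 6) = (0 9)(1 4 5 3 2) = [9, 4, 1, 2, 5, 3, 6, 7, 8, 0]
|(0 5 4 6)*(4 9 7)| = 6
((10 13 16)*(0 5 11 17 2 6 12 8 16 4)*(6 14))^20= (0 12 5 8 11 16 17 10 2 13 14 4 6)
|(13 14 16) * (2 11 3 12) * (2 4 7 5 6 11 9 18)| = |(2 9 18)(3 12 4 7 5 6 11)(13 14 16)| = 21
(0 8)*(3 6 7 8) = (0 3 6 7 8) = [3, 1, 2, 6, 4, 5, 7, 8, 0]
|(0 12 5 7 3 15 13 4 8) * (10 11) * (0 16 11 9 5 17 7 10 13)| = |(0 12 17 7 3 15)(4 8 16 11 13)(5 10 9)| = 30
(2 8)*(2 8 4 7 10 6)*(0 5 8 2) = [5, 1, 4, 3, 7, 8, 0, 10, 2, 9, 6] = (0 5 8 2 4 7 10 6)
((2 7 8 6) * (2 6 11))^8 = (11)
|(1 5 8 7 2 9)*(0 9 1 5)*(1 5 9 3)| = 12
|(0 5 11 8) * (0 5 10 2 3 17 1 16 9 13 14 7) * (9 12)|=|(0 10 2 3 17 1 16 12 9 13 14 7)(5 11 8)|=12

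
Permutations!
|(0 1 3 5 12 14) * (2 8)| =6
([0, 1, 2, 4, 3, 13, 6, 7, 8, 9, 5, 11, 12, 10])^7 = (3 4)(5 13 10)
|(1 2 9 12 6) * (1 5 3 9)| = 10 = |(1 2)(3 9 12 6 5)|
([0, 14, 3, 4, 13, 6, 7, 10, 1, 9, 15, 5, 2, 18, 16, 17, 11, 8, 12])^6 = [0, 7, 2, 3, 4, 8, 1, 14, 6, 9, 16, 17, 12, 13, 10, 11, 15, 5, 18]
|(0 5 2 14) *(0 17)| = 5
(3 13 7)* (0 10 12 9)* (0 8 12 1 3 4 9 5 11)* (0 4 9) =(0 10 1 3 13 7 9 8 12 5 11 4) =[10, 3, 2, 13, 0, 11, 6, 9, 12, 8, 1, 4, 5, 7]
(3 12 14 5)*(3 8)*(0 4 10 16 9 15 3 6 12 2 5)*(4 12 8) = (0 12 14)(2 5 4 10 16 9 15 3)(6 8) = [12, 1, 5, 2, 10, 4, 8, 7, 6, 15, 16, 11, 14, 13, 0, 3, 9]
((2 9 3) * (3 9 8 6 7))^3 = (9)(2 7 8 3 6)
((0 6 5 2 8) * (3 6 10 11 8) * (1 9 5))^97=(0 10 11 8)(1 9 5 2 3 6)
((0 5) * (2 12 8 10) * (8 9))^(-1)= (0 5)(2 10 8 9 12)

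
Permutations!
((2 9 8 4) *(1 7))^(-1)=((1 7)(2 9 8 4))^(-1)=(1 7)(2 4 8 9)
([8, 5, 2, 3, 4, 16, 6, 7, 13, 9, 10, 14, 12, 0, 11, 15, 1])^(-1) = [13, 16, 2, 3, 4, 1, 6, 7, 0, 9, 10, 14, 12, 8, 11, 15, 5]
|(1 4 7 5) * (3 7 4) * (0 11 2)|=|(0 11 2)(1 3 7 5)|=12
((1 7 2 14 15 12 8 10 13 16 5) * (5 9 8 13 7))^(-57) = ((1 5)(2 14 15 12 13 16 9 8 10 7))^(-57) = (1 5)(2 12 9 7 15 16 10 14 13 8)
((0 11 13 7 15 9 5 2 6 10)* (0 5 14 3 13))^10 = ((0 11)(2 6 10 5)(3 13 7 15 9 14))^10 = (2 10)(3 9 7)(5 6)(13 14 15)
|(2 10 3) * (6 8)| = |(2 10 3)(6 8)| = 6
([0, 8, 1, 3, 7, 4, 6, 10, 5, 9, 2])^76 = (1 2 10 7 4 5 8)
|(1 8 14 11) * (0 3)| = 4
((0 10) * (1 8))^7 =(0 10)(1 8)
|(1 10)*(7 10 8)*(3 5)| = |(1 8 7 10)(3 5)| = 4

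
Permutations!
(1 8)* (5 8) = (1 5 8) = [0, 5, 2, 3, 4, 8, 6, 7, 1]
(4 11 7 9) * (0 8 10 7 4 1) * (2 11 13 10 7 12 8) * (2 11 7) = [11, 0, 7, 3, 13, 5, 6, 9, 2, 1, 12, 4, 8, 10] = (0 11 4 13 10 12 8 2 7 9 1)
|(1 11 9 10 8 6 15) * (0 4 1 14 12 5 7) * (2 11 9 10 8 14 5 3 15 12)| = 44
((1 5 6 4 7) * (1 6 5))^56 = ((4 7 6))^56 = (4 6 7)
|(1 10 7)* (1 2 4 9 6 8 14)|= |(1 10 7 2 4 9 6 8 14)|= 9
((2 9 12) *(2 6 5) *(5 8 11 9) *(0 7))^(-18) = ((0 7)(2 5)(6 8 11 9 12))^(-18) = (6 11 12 8 9)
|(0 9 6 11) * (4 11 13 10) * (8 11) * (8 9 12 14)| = 5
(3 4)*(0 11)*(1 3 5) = (0 11)(1 3 4 5) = [11, 3, 2, 4, 5, 1, 6, 7, 8, 9, 10, 0]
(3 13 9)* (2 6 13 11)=(2 6 13 9 3 11)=[0, 1, 6, 11, 4, 5, 13, 7, 8, 3, 10, 2, 12, 9]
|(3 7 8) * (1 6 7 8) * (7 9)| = 4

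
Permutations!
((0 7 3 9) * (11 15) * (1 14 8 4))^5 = ((0 7 3 9)(1 14 8 4)(11 15))^5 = (0 7 3 9)(1 14 8 4)(11 15)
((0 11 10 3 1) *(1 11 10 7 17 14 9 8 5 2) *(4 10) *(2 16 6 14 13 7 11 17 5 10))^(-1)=((0 4 2 1)(3 17 13 7 5 16 6 14 9 8 10))^(-1)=(0 1 2 4)(3 10 8 9 14 6 16 5 7 13 17)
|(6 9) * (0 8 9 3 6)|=6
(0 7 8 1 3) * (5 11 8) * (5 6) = [7, 3, 2, 0, 4, 11, 5, 6, 1, 9, 10, 8] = (0 7 6 5 11 8 1 3)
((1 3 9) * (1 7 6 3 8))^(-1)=((1 8)(3 9 7 6))^(-1)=(1 8)(3 6 7 9)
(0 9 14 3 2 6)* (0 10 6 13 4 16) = (0 9 14 3 2 13 4 16)(6 10) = [9, 1, 13, 2, 16, 5, 10, 7, 8, 14, 6, 11, 12, 4, 3, 15, 0]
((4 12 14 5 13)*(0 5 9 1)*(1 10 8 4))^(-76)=(4 14 10)(8 12 9)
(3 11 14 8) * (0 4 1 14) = (0 4 1 14 8 3 11) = [4, 14, 2, 11, 1, 5, 6, 7, 3, 9, 10, 0, 12, 13, 8]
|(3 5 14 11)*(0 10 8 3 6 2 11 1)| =21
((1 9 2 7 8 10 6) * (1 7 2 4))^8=((1 9 4)(6 7 8 10))^8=(10)(1 4 9)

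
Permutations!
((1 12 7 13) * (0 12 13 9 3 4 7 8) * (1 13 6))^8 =((13)(0 12 8)(1 6)(3 4 7 9))^8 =(13)(0 8 12)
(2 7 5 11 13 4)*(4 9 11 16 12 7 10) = (2 10 4)(5 16 12 7)(9 11 13) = [0, 1, 10, 3, 2, 16, 6, 5, 8, 11, 4, 13, 7, 9, 14, 15, 12]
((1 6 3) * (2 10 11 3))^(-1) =(1 3 11 10 2 6)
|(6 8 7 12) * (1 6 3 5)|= |(1 6 8 7 12 3 5)|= 7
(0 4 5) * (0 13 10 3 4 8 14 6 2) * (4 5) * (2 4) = (0 8 14 6 4 2)(3 5 13 10) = [8, 1, 0, 5, 2, 13, 4, 7, 14, 9, 3, 11, 12, 10, 6]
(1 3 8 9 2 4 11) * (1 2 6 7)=[0, 3, 4, 8, 11, 5, 7, 1, 9, 6, 10, 2]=(1 3 8 9 6 7)(2 4 11)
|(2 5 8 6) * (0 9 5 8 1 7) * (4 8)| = 20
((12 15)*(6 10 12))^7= ((6 10 12 15))^7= (6 15 12 10)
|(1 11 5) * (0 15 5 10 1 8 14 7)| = |(0 15 5 8 14 7)(1 11 10)| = 6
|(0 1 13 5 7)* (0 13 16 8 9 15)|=6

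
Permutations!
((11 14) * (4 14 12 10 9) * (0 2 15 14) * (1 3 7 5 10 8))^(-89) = (0 7 11 4 3 14 9 1 15 10 8 2 5 12)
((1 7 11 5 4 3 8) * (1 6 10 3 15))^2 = (1 11 4)(3 6)(5 15 7)(8 10)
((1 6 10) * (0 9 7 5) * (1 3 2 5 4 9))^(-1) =((0 1 6 10 3 2 5)(4 9 7))^(-1) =(0 5 2 3 10 6 1)(4 7 9)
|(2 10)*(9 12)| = |(2 10)(9 12)| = 2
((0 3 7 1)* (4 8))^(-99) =(0 3 7 1)(4 8)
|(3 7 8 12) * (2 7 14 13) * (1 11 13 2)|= |(1 11 13)(2 7 8 12 3 14)|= 6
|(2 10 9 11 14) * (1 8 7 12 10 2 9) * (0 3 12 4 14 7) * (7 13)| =6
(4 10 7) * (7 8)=(4 10 8 7)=[0, 1, 2, 3, 10, 5, 6, 4, 7, 9, 8]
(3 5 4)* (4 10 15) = (3 5 10 15 4) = [0, 1, 2, 5, 3, 10, 6, 7, 8, 9, 15, 11, 12, 13, 14, 4]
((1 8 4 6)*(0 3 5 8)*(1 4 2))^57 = (0 8)(1 5)(2 3)(4 6)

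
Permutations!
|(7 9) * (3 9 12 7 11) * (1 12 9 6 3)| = 10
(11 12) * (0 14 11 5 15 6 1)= (0 14 11 12 5 15 6 1)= [14, 0, 2, 3, 4, 15, 1, 7, 8, 9, 10, 12, 5, 13, 11, 6]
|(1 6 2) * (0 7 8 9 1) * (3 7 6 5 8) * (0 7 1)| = |(0 6 2 7 3 1 5 8 9)| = 9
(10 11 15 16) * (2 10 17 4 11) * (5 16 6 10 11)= (2 11 15 6 10)(4 5 16 17)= [0, 1, 11, 3, 5, 16, 10, 7, 8, 9, 2, 15, 12, 13, 14, 6, 17, 4]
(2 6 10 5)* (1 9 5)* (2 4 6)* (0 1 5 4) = (0 1 9 4 6 10 5) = [1, 9, 2, 3, 6, 0, 10, 7, 8, 4, 5]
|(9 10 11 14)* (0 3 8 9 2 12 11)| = 20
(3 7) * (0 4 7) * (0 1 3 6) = (0 4 7 6)(1 3) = [4, 3, 2, 1, 7, 5, 0, 6]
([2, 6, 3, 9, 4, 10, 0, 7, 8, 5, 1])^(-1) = (0 6 1 10 5 9 3 2)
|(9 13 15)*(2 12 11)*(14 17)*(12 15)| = 6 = |(2 15 9 13 12 11)(14 17)|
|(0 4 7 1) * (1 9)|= |(0 4 7 9 1)|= 5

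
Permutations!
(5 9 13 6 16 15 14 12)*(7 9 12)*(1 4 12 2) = (1 4 12 5 2)(6 16 15 14 7 9 13) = [0, 4, 1, 3, 12, 2, 16, 9, 8, 13, 10, 11, 5, 6, 7, 14, 15]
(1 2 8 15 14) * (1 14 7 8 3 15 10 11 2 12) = [0, 12, 3, 15, 4, 5, 6, 8, 10, 9, 11, 2, 1, 13, 14, 7] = (1 12)(2 3 15 7 8 10 11)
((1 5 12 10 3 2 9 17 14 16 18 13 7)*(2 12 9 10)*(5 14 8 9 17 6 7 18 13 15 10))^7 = (1 3 6 15 8 13 5 14 12 7 10 9 18 17 16 2) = ((1 14 16 13 18 15 10 3 12 2 5 17 8 9 6 7))^7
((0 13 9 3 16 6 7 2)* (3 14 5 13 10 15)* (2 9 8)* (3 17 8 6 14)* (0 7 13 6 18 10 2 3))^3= ((0 2 7 9)(3 16 14 5 6 13 18 10 15 17 8))^3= (0 9 7 2)(3 5 18 17 16 6 10 8 14 13 15)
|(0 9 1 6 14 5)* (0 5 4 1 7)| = 12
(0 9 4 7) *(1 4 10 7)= (0 9 10 7)(1 4)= [9, 4, 2, 3, 1, 5, 6, 0, 8, 10, 7]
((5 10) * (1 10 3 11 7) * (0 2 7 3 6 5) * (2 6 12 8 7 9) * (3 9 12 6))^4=(0 2 1 11 8)(3 12 10 9 7)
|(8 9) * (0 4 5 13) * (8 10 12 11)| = |(0 4 5 13)(8 9 10 12 11)| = 20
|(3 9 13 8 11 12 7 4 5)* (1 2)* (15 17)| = 18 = |(1 2)(3 9 13 8 11 12 7 4 5)(15 17)|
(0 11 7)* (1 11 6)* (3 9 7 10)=(0 6 1 11 10 3 9 7)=[6, 11, 2, 9, 4, 5, 1, 0, 8, 7, 3, 10]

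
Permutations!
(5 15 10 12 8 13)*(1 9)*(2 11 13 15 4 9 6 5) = [0, 6, 11, 3, 9, 4, 5, 7, 15, 1, 12, 13, 8, 2, 14, 10] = (1 6 5 4 9)(2 11 13)(8 15 10 12)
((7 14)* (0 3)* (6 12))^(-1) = (0 3)(6 12)(7 14)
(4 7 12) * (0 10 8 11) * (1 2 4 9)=(0 10 8 11)(1 2 4 7 12 9)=[10, 2, 4, 3, 7, 5, 6, 12, 11, 1, 8, 0, 9]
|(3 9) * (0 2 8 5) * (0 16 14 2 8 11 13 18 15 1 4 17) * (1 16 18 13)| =12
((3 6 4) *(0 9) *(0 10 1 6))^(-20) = ((0 9 10 1 6 4 3))^(-20) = (0 9 10 1 6 4 3)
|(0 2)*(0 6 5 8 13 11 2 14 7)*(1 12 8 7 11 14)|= |(0 1 12 8 13 14 11 2 6 5 7)|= 11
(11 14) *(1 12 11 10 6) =(1 12 11 14 10 6) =[0, 12, 2, 3, 4, 5, 1, 7, 8, 9, 6, 14, 11, 13, 10]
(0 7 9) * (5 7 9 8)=[9, 1, 2, 3, 4, 7, 6, 8, 5, 0]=(0 9)(5 7 8)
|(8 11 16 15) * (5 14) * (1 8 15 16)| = |(16)(1 8 11)(5 14)| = 6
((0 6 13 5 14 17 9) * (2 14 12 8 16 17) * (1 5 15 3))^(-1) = ((0 6 13 15 3 1 5 12 8 16 17 9)(2 14))^(-1) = (0 9 17 16 8 12 5 1 3 15 13 6)(2 14)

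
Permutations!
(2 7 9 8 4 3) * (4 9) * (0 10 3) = (0 10 3 2 7 4)(8 9) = [10, 1, 7, 2, 0, 5, 6, 4, 9, 8, 3]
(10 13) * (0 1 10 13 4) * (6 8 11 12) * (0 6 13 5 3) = [1, 10, 2, 0, 6, 3, 8, 7, 11, 9, 4, 12, 13, 5] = (0 1 10 4 6 8 11 12 13 5 3)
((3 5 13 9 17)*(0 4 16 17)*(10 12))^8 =(17)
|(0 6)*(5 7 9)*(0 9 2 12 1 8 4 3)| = 11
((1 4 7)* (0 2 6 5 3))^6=((0 2 6 5 3)(1 4 7))^6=(7)(0 2 6 5 3)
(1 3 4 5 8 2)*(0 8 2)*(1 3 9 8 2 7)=(0 2 3 4 5 7 1 9 8)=[2, 9, 3, 4, 5, 7, 6, 1, 0, 8]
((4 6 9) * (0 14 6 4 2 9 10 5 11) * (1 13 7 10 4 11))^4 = ((0 14 6 4 11)(1 13 7 10 5)(2 9))^4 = (0 11 4 6 14)(1 5 10 7 13)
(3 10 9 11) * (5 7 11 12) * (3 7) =(3 10 9 12 5)(7 11) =[0, 1, 2, 10, 4, 3, 6, 11, 8, 12, 9, 7, 5]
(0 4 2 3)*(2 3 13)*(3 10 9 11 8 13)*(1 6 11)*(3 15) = (0 4 10 9 1 6 11 8 13 2 15 3) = [4, 6, 15, 0, 10, 5, 11, 7, 13, 1, 9, 8, 12, 2, 14, 3]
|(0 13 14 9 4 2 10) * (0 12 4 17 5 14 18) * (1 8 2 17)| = 30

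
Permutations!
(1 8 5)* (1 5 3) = (1 8 3) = [0, 8, 2, 1, 4, 5, 6, 7, 3]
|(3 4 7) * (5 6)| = |(3 4 7)(5 6)| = 6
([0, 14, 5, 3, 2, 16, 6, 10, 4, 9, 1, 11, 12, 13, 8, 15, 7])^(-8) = [0, 14, 5, 3, 2, 16, 6, 10, 4, 9, 1, 11, 12, 13, 8, 15, 7]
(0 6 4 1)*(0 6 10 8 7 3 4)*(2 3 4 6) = (0 10 8 7 4 1 2 3 6) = [10, 2, 3, 6, 1, 5, 0, 4, 7, 9, 8]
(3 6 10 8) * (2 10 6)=[0, 1, 10, 2, 4, 5, 6, 7, 3, 9, 8]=(2 10 8 3)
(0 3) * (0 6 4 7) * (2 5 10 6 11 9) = [3, 1, 5, 11, 7, 10, 4, 0, 8, 2, 6, 9] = (0 3 11 9 2 5 10 6 4 7)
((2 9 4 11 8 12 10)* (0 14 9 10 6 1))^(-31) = (0 8 14 12 9 6 4 1 11)(2 10)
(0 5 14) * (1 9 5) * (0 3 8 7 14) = (0 1 9 5)(3 8 7 14) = [1, 9, 2, 8, 4, 0, 6, 14, 7, 5, 10, 11, 12, 13, 3]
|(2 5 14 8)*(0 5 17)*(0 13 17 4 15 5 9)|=|(0 9)(2 4 15 5 14 8)(13 17)|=6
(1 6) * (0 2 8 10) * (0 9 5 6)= (0 2 8 10 9 5 6 1)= [2, 0, 8, 3, 4, 6, 1, 7, 10, 5, 9]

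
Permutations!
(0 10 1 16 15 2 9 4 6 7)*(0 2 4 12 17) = (0 10 1 16 15 4 6 7 2 9 12 17) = [10, 16, 9, 3, 6, 5, 7, 2, 8, 12, 1, 11, 17, 13, 14, 4, 15, 0]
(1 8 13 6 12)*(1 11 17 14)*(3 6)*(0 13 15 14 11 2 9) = (0 13 3 6 12 2 9)(1 8 15 14)(11 17) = [13, 8, 9, 6, 4, 5, 12, 7, 15, 0, 10, 17, 2, 3, 1, 14, 16, 11]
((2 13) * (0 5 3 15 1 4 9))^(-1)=(0 9 4 1 15 3 5)(2 13)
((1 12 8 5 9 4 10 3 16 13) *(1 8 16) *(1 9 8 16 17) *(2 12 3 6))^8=((1 3 9 4 10 6 2 12 17)(5 8)(13 16))^8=(1 17 12 2 6 10 4 9 3)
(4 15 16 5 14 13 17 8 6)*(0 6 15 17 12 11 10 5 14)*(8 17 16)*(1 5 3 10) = (17)(0 6 4 16 14 13 12 11 1 5)(3 10)(8 15) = [6, 5, 2, 10, 16, 0, 4, 7, 15, 9, 3, 1, 11, 12, 13, 8, 14, 17]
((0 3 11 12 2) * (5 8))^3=(0 12 3 2 11)(5 8)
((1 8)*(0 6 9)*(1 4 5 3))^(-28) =((0 6 9)(1 8 4 5 3))^(-28) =(0 9 6)(1 4 3 8 5)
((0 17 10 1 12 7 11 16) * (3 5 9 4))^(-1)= (0 16 11 7 12 1 10 17)(3 4 9 5)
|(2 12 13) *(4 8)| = 6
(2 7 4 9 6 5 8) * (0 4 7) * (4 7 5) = (0 7 5 8 2)(4 9 6) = [7, 1, 0, 3, 9, 8, 4, 5, 2, 6]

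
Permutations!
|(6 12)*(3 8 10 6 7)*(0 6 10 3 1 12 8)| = 12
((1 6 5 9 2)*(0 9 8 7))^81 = ((0 9 2 1 6 5 8 7))^81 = (0 9 2 1 6 5 8 7)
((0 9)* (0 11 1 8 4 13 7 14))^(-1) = (0 14 7 13 4 8 1 11 9)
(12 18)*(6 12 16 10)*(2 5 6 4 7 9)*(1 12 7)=(1 12 18 16 10 4)(2 5 6 7 9)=[0, 12, 5, 3, 1, 6, 7, 9, 8, 2, 4, 11, 18, 13, 14, 15, 10, 17, 16]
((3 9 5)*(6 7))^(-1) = (3 5 9)(6 7)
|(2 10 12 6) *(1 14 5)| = |(1 14 5)(2 10 12 6)| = 12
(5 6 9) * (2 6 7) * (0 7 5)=(0 7 2 6 9)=[7, 1, 6, 3, 4, 5, 9, 2, 8, 0]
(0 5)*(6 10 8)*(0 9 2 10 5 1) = (0 1)(2 10 8 6 5 9) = [1, 0, 10, 3, 4, 9, 5, 7, 6, 2, 8]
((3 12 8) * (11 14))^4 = (14)(3 12 8)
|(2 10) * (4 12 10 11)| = 5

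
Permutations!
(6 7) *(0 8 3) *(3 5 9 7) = (0 8 5 9 7 6 3) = [8, 1, 2, 0, 4, 9, 3, 6, 5, 7]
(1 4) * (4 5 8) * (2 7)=(1 5 8 4)(2 7)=[0, 5, 7, 3, 1, 8, 6, 2, 4]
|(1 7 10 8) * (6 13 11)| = 12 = |(1 7 10 8)(6 13 11)|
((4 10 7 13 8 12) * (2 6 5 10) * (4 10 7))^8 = (2 4 10 12 8 13 7 5 6)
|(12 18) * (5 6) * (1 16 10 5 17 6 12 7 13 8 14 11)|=|(1 16 10 5 12 18 7 13 8 14 11)(6 17)|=22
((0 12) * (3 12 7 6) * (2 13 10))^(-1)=(0 12 3 6 7)(2 10 13)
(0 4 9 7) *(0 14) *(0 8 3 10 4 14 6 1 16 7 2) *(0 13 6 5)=[14, 16, 13, 10, 9, 0, 1, 5, 3, 2, 4, 11, 12, 6, 8, 15, 7]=(0 14 8 3 10 4 9 2 13 6 1 16 7 5)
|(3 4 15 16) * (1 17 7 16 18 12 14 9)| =11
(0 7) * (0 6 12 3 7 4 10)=(0 4 10)(3 7 6 12)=[4, 1, 2, 7, 10, 5, 12, 6, 8, 9, 0, 11, 3]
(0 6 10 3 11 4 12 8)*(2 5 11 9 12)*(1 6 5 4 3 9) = (0 5 11 3 1 6 10 9 12 8)(2 4) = [5, 6, 4, 1, 2, 11, 10, 7, 0, 12, 9, 3, 8]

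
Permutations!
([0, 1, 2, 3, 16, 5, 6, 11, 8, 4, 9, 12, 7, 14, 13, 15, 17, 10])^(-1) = (4 9 10 17 16)(7 12 11)(13 14)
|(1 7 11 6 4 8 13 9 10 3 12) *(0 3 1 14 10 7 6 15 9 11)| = |(0 3 12 14 10 1 6 4 8 13 11 15 9 7)| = 14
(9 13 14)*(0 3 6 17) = (0 3 6 17)(9 13 14) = [3, 1, 2, 6, 4, 5, 17, 7, 8, 13, 10, 11, 12, 14, 9, 15, 16, 0]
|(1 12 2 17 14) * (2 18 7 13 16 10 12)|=12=|(1 2 17 14)(7 13 16 10 12 18)|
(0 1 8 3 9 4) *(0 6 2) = (0 1 8 3 9 4 6 2) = [1, 8, 0, 9, 6, 5, 2, 7, 3, 4]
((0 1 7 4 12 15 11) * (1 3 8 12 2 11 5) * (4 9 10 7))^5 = (0 5)(1 3)(2 12)(4 8)(7 10 9)(11 15)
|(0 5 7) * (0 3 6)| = |(0 5 7 3 6)| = 5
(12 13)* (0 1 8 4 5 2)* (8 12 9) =(0 1 12 13 9 8 4 5 2) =[1, 12, 0, 3, 5, 2, 6, 7, 4, 8, 10, 11, 13, 9]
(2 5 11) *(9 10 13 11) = (2 5 9 10 13 11) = [0, 1, 5, 3, 4, 9, 6, 7, 8, 10, 13, 2, 12, 11]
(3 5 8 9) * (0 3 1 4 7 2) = [3, 4, 0, 5, 7, 8, 6, 2, 9, 1] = (0 3 5 8 9 1 4 7 2)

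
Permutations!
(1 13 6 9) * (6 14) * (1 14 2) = (1 13 2)(6 9 14) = [0, 13, 1, 3, 4, 5, 9, 7, 8, 14, 10, 11, 12, 2, 6]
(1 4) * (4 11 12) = [0, 11, 2, 3, 1, 5, 6, 7, 8, 9, 10, 12, 4] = (1 11 12 4)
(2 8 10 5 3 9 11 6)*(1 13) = (1 13)(2 8 10 5 3 9 11 6) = [0, 13, 8, 9, 4, 3, 2, 7, 10, 11, 5, 6, 12, 1]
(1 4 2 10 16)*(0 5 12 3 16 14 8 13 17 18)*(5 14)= (0 14 8 13 17 18)(1 4 2 10 5 12 3 16)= [14, 4, 10, 16, 2, 12, 6, 7, 13, 9, 5, 11, 3, 17, 8, 15, 1, 18, 0]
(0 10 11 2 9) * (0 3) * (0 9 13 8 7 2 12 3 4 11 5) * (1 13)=[10, 13, 1, 9, 11, 0, 6, 2, 7, 4, 5, 12, 3, 8]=(0 10 5)(1 13 8 7 2)(3 9 4 11 12)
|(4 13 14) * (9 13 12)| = |(4 12 9 13 14)| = 5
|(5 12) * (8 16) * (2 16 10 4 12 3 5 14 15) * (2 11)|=18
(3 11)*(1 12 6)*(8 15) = (1 12 6)(3 11)(8 15) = [0, 12, 2, 11, 4, 5, 1, 7, 15, 9, 10, 3, 6, 13, 14, 8]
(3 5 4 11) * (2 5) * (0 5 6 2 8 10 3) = (0 5 4 11)(2 6)(3 8 10) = [5, 1, 6, 8, 11, 4, 2, 7, 10, 9, 3, 0]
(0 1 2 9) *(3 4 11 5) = (0 1 2 9)(3 4 11 5) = [1, 2, 9, 4, 11, 3, 6, 7, 8, 0, 10, 5]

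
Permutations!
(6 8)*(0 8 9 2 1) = (0 8 6 9 2 1) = [8, 0, 1, 3, 4, 5, 9, 7, 6, 2]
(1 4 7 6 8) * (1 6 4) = [0, 1, 2, 3, 7, 5, 8, 4, 6] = (4 7)(6 8)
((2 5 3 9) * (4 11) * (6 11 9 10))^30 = (2 4 6 3)(5 9 11 10)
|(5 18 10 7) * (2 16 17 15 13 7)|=|(2 16 17 15 13 7 5 18 10)|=9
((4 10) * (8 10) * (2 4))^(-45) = (2 10 8 4)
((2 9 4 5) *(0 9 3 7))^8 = (0 9 4 5 2 3 7)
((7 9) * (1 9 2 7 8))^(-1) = (1 8 9)(2 7) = ((1 9 8)(2 7))^(-1)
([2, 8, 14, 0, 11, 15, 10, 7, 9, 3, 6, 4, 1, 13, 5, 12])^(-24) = [1, 14, 8, 12, 4, 3, 6, 7, 5, 15, 10, 11, 2, 13, 9, 0]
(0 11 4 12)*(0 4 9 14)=(0 11 9 14)(4 12)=[11, 1, 2, 3, 12, 5, 6, 7, 8, 14, 10, 9, 4, 13, 0]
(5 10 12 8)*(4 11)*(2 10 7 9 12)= [0, 1, 10, 3, 11, 7, 6, 9, 5, 12, 2, 4, 8]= (2 10)(4 11)(5 7 9 12 8)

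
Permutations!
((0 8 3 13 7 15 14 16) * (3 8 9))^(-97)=((0 9 3 13 7 15 14 16))^(-97)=(0 16 14 15 7 13 3 9)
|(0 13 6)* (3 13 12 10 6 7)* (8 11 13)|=20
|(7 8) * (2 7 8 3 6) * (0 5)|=|(8)(0 5)(2 7 3 6)|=4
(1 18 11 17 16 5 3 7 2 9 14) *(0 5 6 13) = (0 5 3 7 2 9 14 1 18 11 17 16 6 13) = [5, 18, 9, 7, 4, 3, 13, 2, 8, 14, 10, 17, 12, 0, 1, 15, 6, 16, 11]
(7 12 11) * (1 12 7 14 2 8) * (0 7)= (0 7)(1 12 11 14 2 8)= [7, 12, 8, 3, 4, 5, 6, 0, 1, 9, 10, 14, 11, 13, 2]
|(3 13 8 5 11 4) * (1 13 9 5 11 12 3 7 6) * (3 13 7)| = 24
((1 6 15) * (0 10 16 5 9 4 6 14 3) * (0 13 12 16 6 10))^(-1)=(1 15 6 10 4 9 5 16 12 13 3 14)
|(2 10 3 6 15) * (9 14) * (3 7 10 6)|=6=|(2 6 15)(7 10)(9 14)|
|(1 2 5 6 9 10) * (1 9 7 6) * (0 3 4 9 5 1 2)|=8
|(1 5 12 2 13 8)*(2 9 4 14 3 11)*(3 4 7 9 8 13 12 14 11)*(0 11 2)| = |(0 11)(1 5 14 4 2 12 8)(7 9)| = 14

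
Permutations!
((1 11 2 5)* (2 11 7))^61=(11)(1 7 2 5)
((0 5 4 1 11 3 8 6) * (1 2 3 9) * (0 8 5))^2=((1 11 9)(2 3 5 4)(6 8))^2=(1 9 11)(2 5)(3 4)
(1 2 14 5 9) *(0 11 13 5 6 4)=(0 11 13 5 9 1 2 14 6 4)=[11, 2, 14, 3, 0, 9, 4, 7, 8, 1, 10, 13, 12, 5, 6]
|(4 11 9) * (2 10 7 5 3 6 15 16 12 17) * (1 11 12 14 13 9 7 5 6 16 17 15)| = |(1 11 7 6)(2 10 5 3 16 14 13 9 4 12 15 17)| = 12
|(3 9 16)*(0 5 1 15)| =12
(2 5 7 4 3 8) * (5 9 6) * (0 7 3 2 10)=(0 7 4 2 9 6 5 3 8 10)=[7, 1, 9, 8, 2, 3, 5, 4, 10, 6, 0]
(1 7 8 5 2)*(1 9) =(1 7 8 5 2 9) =[0, 7, 9, 3, 4, 2, 6, 8, 5, 1]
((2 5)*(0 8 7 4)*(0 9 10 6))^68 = ((0 8 7 4 9 10 6)(2 5))^68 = (0 10 4 8 6 9 7)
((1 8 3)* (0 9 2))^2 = (0 2 9)(1 3 8)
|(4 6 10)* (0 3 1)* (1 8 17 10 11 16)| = |(0 3 8 17 10 4 6 11 16 1)| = 10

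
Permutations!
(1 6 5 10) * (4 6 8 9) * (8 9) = (1 9 4 6 5 10) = [0, 9, 2, 3, 6, 10, 5, 7, 8, 4, 1]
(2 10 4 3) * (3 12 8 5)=(2 10 4 12 8 5 3)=[0, 1, 10, 2, 12, 3, 6, 7, 5, 9, 4, 11, 8]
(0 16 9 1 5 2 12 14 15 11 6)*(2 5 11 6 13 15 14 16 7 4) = (0 7 4 2 12 16 9 1 11 13 15 6) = [7, 11, 12, 3, 2, 5, 0, 4, 8, 1, 10, 13, 16, 15, 14, 6, 9]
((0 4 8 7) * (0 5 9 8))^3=((0 4)(5 9 8 7))^3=(0 4)(5 7 8 9)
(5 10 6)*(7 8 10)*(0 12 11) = (0 12 11)(5 7 8 10 6) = [12, 1, 2, 3, 4, 7, 5, 8, 10, 9, 6, 0, 11]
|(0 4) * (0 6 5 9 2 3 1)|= 8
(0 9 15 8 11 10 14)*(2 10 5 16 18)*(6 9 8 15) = [8, 1, 10, 3, 4, 16, 9, 7, 11, 6, 14, 5, 12, 13, 0, 15, 18, 17, 2] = (0 8 11 5 16 18 2 10 14)(6 9)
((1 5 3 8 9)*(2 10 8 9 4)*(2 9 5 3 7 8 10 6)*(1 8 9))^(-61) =((10)(1 3 5 7 9 8 4)(2 6))^(-61) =(10)(1 5 9 4 3 7 8)(2 6)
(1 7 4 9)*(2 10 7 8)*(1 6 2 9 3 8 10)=[0, 10, 1, 8, 3, 5, 2, 4, 9, 6, 7]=(1 10 7 4 3 8 9 6 2)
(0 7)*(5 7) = (0 5 7) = [5, 1, 2, 3, 4, 7, 6, 0]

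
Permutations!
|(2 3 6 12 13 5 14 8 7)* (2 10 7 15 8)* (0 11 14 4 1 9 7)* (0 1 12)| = |(0 11 14 2 3 6)(1 9 7 10)(4 12 13 5)(8 15)| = 12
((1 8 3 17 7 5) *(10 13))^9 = ((1 8 3 17 7 5)(10 13))^9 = (1 17)(3 5)(7 8)(10 13)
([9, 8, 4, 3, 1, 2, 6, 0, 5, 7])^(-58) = (0 7 9)(1 5 4 8 2)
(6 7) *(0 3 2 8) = (0 3 2 8)(6 7) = [3, 1, 8, 2, 4, 5, 7, 6, 0]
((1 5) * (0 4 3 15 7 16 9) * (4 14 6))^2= (0 6 3 7 9 14 4 15 16)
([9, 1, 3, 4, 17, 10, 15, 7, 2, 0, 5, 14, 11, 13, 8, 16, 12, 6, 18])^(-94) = (18)(2 15 8 6 14 17 11 4 12 3 16)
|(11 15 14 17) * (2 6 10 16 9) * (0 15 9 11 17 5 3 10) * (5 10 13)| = |(17)(0 15 14 10 16 11 9 2 6)(3 13 5)| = 9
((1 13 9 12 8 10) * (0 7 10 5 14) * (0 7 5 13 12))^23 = ((0 5 14 7 10 1 12 8 13 9))^23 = (0 7 12 9 14 1 13 5 10 8)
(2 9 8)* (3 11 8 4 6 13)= (2 9 4 6 13 3 11 8)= [0, 1, 9, 11, 6, 5, 13, 7, 2, 4, 10, 8, 12, 3]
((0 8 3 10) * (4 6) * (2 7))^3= (0 10 3 8)(2 7)(4 6)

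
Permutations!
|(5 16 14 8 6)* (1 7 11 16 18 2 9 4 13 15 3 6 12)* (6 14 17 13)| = |(1 7 11 16 17 13 15 3 14 8 12)(2 9 4 6 5 18)| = 66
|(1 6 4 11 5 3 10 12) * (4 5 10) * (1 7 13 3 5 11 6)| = |(3 4 6 11 10 12 7 13)| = 8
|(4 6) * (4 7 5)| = |(4 6 7 5)| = 4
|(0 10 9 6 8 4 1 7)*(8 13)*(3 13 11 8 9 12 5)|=13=|(0 10 12 5 3 13 9 6 11 8 4 1 7)|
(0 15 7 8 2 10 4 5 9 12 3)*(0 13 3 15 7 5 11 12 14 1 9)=(0 7 8 2 10 4 11 12 15 5)(1 9 14)(3 13)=[7, 9, 10, 13, 11, 0, 6, 8, 2, 14, 4, 12, 15, 3, 1, 5]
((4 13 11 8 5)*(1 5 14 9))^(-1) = ((1 5 4 13 11 8 14 9))^(-1) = (1 9 14 8 11 13 4 5)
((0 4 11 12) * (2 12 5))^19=(0 4 11 5 2 12)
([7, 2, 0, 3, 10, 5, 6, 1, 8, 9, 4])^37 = (0 7 1 2)(4 10)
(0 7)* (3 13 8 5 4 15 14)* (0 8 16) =(0 7 8 5 4 15 14 3 13 16) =[7, 1, 2, 13, 15, 4, 6, 8, 5, 9, 10, 11, 12, 16, 3, 14, 0]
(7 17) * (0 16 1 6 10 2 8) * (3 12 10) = (0 16 1 6 3 12 10 2 8)(7 17) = [16, 6, 8, 12, 4, 5, 3, 17, 0, 9, 2, 11, 10, 13, 14, 15, 1, 7]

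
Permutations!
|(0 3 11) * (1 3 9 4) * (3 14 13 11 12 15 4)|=|(0 9 3 12 15 4 1 14 13 11)|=10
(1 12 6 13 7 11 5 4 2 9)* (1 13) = (1 12 6)(2 9 13 7 11 5 4) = [0, 12, 9, 3, 2, 4, 1, 11, 8, 13, 10, 5, 6, 7]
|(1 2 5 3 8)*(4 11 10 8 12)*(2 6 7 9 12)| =|(1 6 7 9 12 4 11 10 8)(2 5 3)| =9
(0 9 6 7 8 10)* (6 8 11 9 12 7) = (0 12 7 11 9 8 10) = [12, 1, 2, 3, 4, 5, 6, 11, 10, 8, 0, 9, 7]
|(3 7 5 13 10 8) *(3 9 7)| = |(5 13 10 8 9 7)| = 6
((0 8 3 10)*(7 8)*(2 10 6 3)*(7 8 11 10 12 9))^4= ((0 8 2 12 9 7 11 10)(3 6))^4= (0 9)(2 11)(7 8)(10 12)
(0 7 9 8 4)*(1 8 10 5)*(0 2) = [7, 8, 0, 3, 2, 1, 6, 9, 4, 10, 5] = (0 7 9 10 5 1 8 4 2)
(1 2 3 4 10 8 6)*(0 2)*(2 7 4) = (0 7 4 10 8 6 1)(2 3) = [7, 0, 3, 2, 10, 5, 1, 4, 6, 9, 8]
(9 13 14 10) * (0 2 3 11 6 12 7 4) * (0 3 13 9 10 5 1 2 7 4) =(0 7)(1 2 13 14 5)(3 11 6 12 4) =[7, 2, 13, 11, 3, 1, 12, 0, 8, 9, 10, 6, 4, 14, 5]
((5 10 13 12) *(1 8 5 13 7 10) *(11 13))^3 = (13)(7 10)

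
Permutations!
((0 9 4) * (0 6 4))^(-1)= (0 9)(4 6)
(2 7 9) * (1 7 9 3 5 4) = (1 7 3 5 4)(2 9) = [0, 7, 9, 5, 1, 4, 6, 3, 8, 2]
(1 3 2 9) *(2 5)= (1 3 5 2 9)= [0, 3, 9, 5, 4, 2, 6, 7, 8, 1]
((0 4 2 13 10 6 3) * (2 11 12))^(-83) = ((0 4 11 12 2 13 10 6 3))^(-83) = (0 6 13 12 4 3 10 2 11)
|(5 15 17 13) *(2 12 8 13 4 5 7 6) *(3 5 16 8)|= |(2 12 3 5 15 17 4 16 8 13 7 6)|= 12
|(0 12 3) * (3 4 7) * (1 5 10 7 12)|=|(0 1 5 10 7 3)(4 12)|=6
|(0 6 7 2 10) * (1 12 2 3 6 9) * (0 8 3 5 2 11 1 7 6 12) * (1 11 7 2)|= 10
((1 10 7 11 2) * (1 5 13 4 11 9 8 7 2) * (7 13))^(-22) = ((1 10 2 5 7 9 8 13 4 11))^(-22) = (1 4 8 7 2)(5 10 11 13 9)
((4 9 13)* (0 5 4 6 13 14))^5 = ((0 5 4 9 14)(6 13))^5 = (14)(6 13)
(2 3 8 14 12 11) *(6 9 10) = [0, 1, 3, 8, 4, 5, 9, 7, 14, 10, 6, 2, 11, 13, 12] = (2 3 8 14 12 11)(6 9 10)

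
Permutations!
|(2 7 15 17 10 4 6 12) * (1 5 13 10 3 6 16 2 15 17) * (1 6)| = |(1 5 13 10 4 16 2 7 17 3)(6 12 15)| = 30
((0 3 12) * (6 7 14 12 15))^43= ((0 3 15 6 7 14 12))^43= (0 3 15 6 7 14 12)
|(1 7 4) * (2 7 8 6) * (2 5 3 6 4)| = |(1 8 4)(2 7)(3 6 5)| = 6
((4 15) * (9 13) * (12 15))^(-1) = (4 15 12)(9 13)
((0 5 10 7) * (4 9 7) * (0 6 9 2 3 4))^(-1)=(0 10 5)(2 4 3)(6 7 9)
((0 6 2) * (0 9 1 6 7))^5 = ((0 7)(1 6 2 9))^5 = (0 7)(1 6 2 9)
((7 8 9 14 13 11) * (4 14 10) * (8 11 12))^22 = (4 14 13 12 8 9 10)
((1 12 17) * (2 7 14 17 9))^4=(1 7 12 14 9 17 2)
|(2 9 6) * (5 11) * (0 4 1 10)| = |(0 4 1 10)(2 9 6)(5 11)| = 12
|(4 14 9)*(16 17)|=6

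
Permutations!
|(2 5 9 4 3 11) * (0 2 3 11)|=7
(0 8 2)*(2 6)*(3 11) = [8, 1, 0, 11, 4, 5, 2, 7, 6, 9, 10, 3] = (0 8 6 2)(3 11)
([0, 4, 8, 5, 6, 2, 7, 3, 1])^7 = (1 8 2 5 3 7 6 4)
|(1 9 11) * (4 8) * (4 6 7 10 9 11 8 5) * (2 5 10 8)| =30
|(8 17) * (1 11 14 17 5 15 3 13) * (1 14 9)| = |(1 11 9)(3 13 14 17 8 5 15)| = 21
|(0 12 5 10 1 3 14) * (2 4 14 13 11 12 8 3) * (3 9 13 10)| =13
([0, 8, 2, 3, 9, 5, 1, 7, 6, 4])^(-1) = (1 6 8)(4 9)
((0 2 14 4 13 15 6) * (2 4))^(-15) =(15)(2 14)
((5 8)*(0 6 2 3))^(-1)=(0 3 2 6)(5 8)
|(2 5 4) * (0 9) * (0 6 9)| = |(2 5 4)(6 9)| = 6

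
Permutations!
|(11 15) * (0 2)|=|(0 2)(11 15)|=2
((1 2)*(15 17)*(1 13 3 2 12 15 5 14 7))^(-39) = ((1 12 15 17 5 14 7)(2 13 3))^(-39) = (1 17 7 15 14 12 5)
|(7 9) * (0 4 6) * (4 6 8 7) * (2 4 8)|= |(0 6)(2 4)(7 9 8)|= 6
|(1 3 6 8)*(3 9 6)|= 4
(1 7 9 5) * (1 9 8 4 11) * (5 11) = (1 7 8 4 5 9 11) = [0, 7, 2, 3, 5, 9, 6, 8, 4, 11, 10, 1]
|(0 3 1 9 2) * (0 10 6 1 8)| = |(0 3 8)(1 9 2 10 6)| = 15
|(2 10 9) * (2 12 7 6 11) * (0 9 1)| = |(0 9 12 7 6 11 2 10 1)| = 9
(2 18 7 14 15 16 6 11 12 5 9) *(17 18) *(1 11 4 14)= (1 11 12 5 9 2 17 18 7)(4 14 15 16 6)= [0, 11, 17, 3, 14, 9, 4, 1, 8, 2, 10, 12, 5, 13, 15, 16, 6, 18, 7]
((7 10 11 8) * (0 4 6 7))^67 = ((0 4 6 7 10 11 8))^67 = (0 10 4 11 6 8 7)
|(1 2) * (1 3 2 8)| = 2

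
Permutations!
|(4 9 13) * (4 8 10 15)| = 6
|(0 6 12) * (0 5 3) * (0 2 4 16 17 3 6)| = |(2 4 16 17 3)(5 6 12)| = 15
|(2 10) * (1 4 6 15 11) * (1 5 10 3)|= |(1 4 6 15 11 5 10 2 3)|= 9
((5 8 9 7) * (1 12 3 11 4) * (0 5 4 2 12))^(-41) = ((0 5 8 9 7 4 1)(2 12 3 11))^(-41) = (0 5 8 9 7 4 1)(2 11 3 12)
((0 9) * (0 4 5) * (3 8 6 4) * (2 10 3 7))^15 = ((0 9 7 2 10 3 8 6 4 5))^15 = (0 3)(2 4)(5 10)(6 7)(8 9)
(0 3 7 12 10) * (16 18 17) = (0 3 7 12 10)(16 18 17) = [3, 1, 2, 7, 4, 5, 6, 12, 8, 9, 0, 11, 10, 13, 14, 15, 18, 16, 17]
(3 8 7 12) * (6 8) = (3 6 8 7 12) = [0, 1, 2, 6, 4, 5, 8, 12, 7, 9, 10, 11, 3]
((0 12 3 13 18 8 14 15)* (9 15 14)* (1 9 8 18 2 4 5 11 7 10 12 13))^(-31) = ((18)(0 13 2 4 5 11 7 10 12 3 1 9 15))^(-31) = (18)(0 12 4 9 7 13 3 5 15 10 2 1 11)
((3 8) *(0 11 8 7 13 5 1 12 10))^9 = ((0 11 8 3 7 13 5 1 12 10))^9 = (0 10 12 1 5 13 7 3 8 11)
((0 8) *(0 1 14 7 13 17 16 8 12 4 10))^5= (0 12 4 10)(1 16 13 14 8 17 7)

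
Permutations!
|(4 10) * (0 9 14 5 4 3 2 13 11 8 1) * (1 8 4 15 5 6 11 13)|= |(0 9 14 6 11 4 10 3 2 1)(5 15)|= 10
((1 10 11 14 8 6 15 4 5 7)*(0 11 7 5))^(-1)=((0 11 14 8 6 15 4)(1 10 7))^(-1)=(0 4 15 6 8 14 11)(1 7 10)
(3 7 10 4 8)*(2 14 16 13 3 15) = (2 14 16 13 3 7 10 4 8 15) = [0, 1, 14, 7, 8, 5, 6, 10, 15, 9, 4, 11, 12, 3, 16, 2, 13]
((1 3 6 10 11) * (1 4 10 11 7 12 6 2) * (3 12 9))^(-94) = (1 7 6 3 4)(2 10 12 9 11)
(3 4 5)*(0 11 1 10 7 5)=(0 11 1 10 7 5 3 4)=[11, 10, 2, 4, 0, 3, 6, 5, 8, 9, 7, 1]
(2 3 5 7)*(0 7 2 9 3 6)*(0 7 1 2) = (0 1 2 6 7 9 3 5) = [1, 2, 6, 5, 4, 0, 7, 9, 8, 3]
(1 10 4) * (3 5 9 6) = (1 10 4)(3 5 9 6) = [0, 10, 2, 5, 1, 9, 3, 7, 8, 6, 4]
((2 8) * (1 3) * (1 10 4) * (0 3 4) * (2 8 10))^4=((0 3 2 10)(1 4))^4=(10)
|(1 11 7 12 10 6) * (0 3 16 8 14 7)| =|(0 3 16 8 14 7 12 10 6 1 11)| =11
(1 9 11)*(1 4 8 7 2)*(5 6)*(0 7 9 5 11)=(0 7 2 1 5 6 11 4 8 9)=[7, 5, 1, 3, 8, 6, 11, 2, 9, 0, 10, 4]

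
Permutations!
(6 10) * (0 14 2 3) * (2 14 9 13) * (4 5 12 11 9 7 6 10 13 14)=(0 7 6 13 2 3)(4 5 12 11 9 14)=[7, 1, 3, 0, 5, 12, 13, 6, 8, 14, 10, 9, 11, 2, 4]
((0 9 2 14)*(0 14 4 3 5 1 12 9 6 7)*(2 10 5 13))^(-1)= (14)(0 7 6)(1 5 10 9 12)(2 13 3 4)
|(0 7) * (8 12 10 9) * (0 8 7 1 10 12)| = 6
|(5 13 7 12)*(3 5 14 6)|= 7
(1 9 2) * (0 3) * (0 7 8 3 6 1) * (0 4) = (0 6 1 9 2 4)(3 7 8) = [6, 9, 4, 7, 0, 5, 1, 8, 3, 2]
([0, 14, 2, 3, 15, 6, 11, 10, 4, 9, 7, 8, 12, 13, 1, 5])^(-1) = (1 14)(4 8 11 6 5 15)(7 10)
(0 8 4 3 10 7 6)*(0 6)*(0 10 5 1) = (0 8 4 3 5 1)(7 10) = [8, 0, 2, 5, 3, 1, 6, 10, 4, 9, 7]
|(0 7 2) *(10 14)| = 6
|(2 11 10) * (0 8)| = |(0 8)(2 11 10)| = 6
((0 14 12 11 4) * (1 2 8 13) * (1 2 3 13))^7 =((0 14 12 11 4)(1 3 13 2 8))^7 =(0 12 4 14 11)(1 13 8 3 2)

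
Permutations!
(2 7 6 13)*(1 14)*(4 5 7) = [0, 14, 4, 3, 5, 7, 13, 6, 8, 9, 10, 11, 12, 2, 1] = (1 14)(2 4 5 7 6 13)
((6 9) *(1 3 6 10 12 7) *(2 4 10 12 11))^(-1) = (1 7 12 9 6 3)(2 11 10 4)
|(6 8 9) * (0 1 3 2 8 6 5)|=7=|(0 1 3 2 8 9 5)|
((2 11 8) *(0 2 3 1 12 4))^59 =(0 8 12 2 3 4 11 1)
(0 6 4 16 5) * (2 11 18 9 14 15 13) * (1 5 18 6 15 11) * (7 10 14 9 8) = [15, 5, 1, 3, 16, 0, 4, 10, 7, 9, 14, 6, 12, 2, 11, 13, 18, 17, 8] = (0 15 13 2 1 5)(4 16 18 8 7 10 14 11 6)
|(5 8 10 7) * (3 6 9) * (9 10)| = 7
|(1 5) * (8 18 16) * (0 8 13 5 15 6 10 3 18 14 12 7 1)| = 14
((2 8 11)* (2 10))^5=((2 8 11 10))^5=(2 8 11 10)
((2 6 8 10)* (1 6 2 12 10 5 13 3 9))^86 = ((1 6 8 5 13 3 9)(10 12))^86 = (1 8 13 9 6 5 3)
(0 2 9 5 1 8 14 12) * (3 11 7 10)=(0 2 9 5 1 8 14 12)(3 11 7 10)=[2, 8, 9, 11, 4, 1, 6, 10, 14, 5, 3, 7, 0, 13, 12]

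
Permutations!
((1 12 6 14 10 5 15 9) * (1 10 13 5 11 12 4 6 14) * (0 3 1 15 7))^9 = ((0 3 1 4 6 15 9 10 11 12 14 13 5 7))^9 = (0 12 6 7 11 4 5 10 1 13 9 3 14 15)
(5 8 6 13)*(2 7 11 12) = (2 7 11 12)(5 8 6 13) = [0, 1, 7, 3, 4, 8, 13, 11, 6, 9, 10, 12, 2, 5]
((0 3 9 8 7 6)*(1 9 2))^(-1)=(0 6 7 8 9 1 2 3)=((0 3 2 1 9 8 7 6))^(-1)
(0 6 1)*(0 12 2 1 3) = (0 6 3)(1 12 2) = [6, 12, 1, 0, 4, 5, 3, 7, 8, 9, 10, 11, 2]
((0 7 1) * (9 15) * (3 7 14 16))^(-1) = ((0 14 16 3 7 1)(9 15))^(-1) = (0 1 7 3 16 14)(9 15)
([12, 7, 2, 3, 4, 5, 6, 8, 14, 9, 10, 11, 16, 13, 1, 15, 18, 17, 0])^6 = (0 16)(1 8)(7 14)(12 18)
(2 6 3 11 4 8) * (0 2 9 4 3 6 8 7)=[2, 1, 8, 11, 7, 5, 6, 0, 9, 4, 10, 3]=(0 2 8 9 4 7)(3 11)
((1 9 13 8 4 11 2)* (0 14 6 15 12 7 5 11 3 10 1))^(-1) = (0 2 11 5 7 12 15 6 14)(1 10 3 4 8 13 9)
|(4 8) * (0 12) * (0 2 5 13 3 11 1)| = |(0 12 2 5 13 3 11 1)(4 8)| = 8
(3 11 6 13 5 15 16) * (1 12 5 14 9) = (1 12 5 15 16 3 11 6 13 14 9) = [0, 12, 2, 11, 4, 15, 13, 7, 8, 1, 10, 6, 5, 14, 9, 16, 3]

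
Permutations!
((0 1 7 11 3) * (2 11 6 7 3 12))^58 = (0 1 3)(2 11 12)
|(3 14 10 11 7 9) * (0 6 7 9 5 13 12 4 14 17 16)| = |(0 6 7 5 13 12 4 14 10 11 9 3 17 16)| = 14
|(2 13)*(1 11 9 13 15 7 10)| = |(1 11 9 13 2 15 7 10)| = 8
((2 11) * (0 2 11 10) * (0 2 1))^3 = (11)(0 1)(2 10)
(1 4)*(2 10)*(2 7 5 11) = (1 4)(2 10 7 5 11) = [0, 4, 10, 3, 1, 11, 6, 5, 8, 9, 7, 2]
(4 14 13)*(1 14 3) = [0, 14, 2, 1, 3, 5, 6, 7, 8, 9, 10, 11, 12, 4, 13] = (1 14 13 4 3)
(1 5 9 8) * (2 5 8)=(1 8)(2 5 9)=[0, 8, 5, 3, 4, 9, 6, 7, 1, 2]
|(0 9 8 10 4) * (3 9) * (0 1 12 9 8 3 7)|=|(0 7)(1 12 9 3 8 10 4)|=14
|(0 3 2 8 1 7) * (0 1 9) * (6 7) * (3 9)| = 6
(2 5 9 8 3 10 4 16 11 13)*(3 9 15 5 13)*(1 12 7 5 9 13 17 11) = [0, 12, 17, 10, 16, 15, 6, 5, 13, 8, 4, 3, 7, 2, 14, 9, 1, 11] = (1 12 7 5 15 9 8 13 2 17 11 3 10 4 16)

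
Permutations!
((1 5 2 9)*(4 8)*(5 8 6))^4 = (1 5 8 2 4 9 6)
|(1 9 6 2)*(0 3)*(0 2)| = 6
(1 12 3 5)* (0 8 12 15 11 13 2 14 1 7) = (0 8 12 3 5 7)(1 15 11 13 2 14) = [8, 15, 14, 5, 4, 7, 6, 0, 12, 9, 10, 13, 3, 2, 1, 11]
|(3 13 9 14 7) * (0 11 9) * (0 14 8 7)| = 8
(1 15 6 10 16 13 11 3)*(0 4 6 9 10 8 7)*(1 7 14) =[4, 15, 2, 7, 6, 5, 8, 0, 14, 10, 16, 3, 12, 11, 1, 9, 13] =(0 4 6 8 14 1 15 9 10 16 13 11 3 7)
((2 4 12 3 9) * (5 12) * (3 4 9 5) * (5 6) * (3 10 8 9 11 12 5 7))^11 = (2 10 11 8 12 9 4)(3 7 6)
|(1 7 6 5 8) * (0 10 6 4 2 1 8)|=|(0 10 6 5)(1 7 4 2)|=4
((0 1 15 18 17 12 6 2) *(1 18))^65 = (0 2 6 12 17 18)(1 15)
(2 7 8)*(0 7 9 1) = [7, 0, 9, 3, 4, 5, 6, 8, 2, 1] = (0 7 8 2 9 1)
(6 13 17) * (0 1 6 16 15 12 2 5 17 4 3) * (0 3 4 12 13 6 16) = [1, 16, 5, 3, 4, 17, 6, 7, 8, 9, 10, 11, 2, 12, 14, 13, 15, 0] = (0 1 16 15 13 12 2 5 17)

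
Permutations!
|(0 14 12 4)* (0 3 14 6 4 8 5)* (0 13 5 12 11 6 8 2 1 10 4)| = |(0 8 12 2 1 10 4 3 14 11 6)(5 13)| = 22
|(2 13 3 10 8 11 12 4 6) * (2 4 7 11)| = 30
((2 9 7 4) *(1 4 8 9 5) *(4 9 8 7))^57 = (1 4 5 9 2)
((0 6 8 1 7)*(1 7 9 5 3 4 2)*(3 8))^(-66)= (0 2 8 3 9)(1 7 4 5 6)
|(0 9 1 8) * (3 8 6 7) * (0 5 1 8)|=8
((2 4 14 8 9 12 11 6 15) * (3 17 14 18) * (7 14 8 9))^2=((2 4 18 3 17 8 7 14 9 12 11 6 15))^2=(2 18 17 7 9 11 15 4 3 8 14 12 6)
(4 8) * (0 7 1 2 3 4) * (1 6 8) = [7, 2, 3, 4, 1, 5, 8, 6, 0] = (0 7 6 8)(1 2 3 4)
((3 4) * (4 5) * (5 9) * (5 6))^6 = (3 9 6 5 4)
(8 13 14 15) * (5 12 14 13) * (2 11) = (2 11)(5 12 14 15 8) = [0, 1, 11, 3, 4, 12, 6, 7, 5, 9, 10, 2, 14, 13, 15, 8]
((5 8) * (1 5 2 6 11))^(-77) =(1 5 8 2 6 11)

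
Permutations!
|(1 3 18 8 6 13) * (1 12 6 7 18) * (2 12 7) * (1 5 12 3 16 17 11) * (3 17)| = 13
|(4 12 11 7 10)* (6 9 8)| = |(4 12 11 7 10)(6 9 8)| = 15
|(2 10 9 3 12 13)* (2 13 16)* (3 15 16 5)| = 15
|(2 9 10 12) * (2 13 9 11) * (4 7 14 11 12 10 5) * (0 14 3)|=11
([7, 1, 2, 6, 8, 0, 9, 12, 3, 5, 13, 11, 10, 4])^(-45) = (0 5 9 6 3 8 4 13 10 12 7)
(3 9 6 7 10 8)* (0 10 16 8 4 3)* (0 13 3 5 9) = (0 10 4 5 9 6 7 16 8 13 3) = [10, 1, 2, 0, 5, 9, 7, 16, 13, 6, 4, 11, 12, 3, 14, 15, 8]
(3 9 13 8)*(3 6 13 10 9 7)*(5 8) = (3 7)(5 8 6 13)(9 10) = [0, 1, 2, 7, 4, 8, 13, 3, 6, 10, 9, 11, 12, 5]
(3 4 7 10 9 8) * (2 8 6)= (2 8 3 4 7 10 9 6)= [0, 1, 8, 4, 7, 5, 2, 10, 3, 6, 9]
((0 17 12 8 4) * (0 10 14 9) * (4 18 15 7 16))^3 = (0 8 7 10)(4 9 12 15)(14 17 18 16)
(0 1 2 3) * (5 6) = [1, 2, 3, 0, 4, 6, 5] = (0 1 2 3)(5 6)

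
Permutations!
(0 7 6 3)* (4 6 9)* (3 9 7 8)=(0 8 3)(4 6 9)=[8, 1, 2, 0, 6, 5, 9, 7, 3, 4]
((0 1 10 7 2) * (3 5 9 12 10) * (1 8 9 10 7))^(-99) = ((0 8 9 12 7 2)(1 3 5 10))^(-99) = (0 12)(1 3 5 10)(2 9)(7 8)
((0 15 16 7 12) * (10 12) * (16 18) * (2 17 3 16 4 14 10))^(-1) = ((0 15 18 4 14 10 12)(2 17 3 16 7))^(-1) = (0 12 10 14 4 18 15)(2 7 16 3 17)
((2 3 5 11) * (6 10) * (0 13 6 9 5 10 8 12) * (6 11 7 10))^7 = ((0 13 11 2 3 6 8 12)(5 7 10 9))^7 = (0 12 8 6 3 2 11 13)(5 9 10 7)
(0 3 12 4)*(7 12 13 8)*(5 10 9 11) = (0 3 13 8 7 12 4)(5 10 9 11) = [3, 1, 2, 13, 0, 10, 6, 12, 7, 11, 9, 5, 4, 8]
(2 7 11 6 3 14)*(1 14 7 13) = (1 14 2 13)(3 7 11 6) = [0, 14, 13, 7, 4, 5, 3, 11, 8, 9, 10, 6, 12, 1, 2]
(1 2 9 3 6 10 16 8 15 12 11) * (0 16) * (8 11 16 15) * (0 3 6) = (0 15 12 16 11 1 2 9 6 10 3) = [15, 2, 9, 0, 4, 5, 10, 7, 8, 6, 3, 1, 16, 13, 14, 12, 11]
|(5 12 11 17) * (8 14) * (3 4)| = 4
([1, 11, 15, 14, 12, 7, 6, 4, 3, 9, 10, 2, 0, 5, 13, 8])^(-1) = (0 12 4 7 5 13 14 3 8 15 2 11 1)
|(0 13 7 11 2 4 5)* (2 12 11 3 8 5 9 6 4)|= |(0 13 7 3 8 5)(4 9 6)(11 12)|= 6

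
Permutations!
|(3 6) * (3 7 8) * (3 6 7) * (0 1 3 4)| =|(0 1 3 7 8 6 4)| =7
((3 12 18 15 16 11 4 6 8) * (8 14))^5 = (3 11)(4 12)(6 18)(8 16)(14 15)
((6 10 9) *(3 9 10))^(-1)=(10)(3 6 9)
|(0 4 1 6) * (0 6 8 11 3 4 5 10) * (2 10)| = 20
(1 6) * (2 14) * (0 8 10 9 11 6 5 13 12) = (0 8 10 9 11 6 1 5 13 12)(2 14) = [8, 5, 14, 3, 4, 13, 1, 7, 10, 11, 9, 6, 0, 12, 2]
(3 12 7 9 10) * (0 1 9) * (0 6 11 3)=(0 1 9 10)(3 12 7 6 11)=[1, 9, 2, 12, 4, 5, 11, 6, 8, 10, 0, 3, 7]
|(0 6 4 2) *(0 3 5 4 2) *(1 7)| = 6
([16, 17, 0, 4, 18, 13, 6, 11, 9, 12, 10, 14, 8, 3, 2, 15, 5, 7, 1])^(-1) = (0 2 14 11 7 17 1 18 4 3 13 5 16)(8 12 9)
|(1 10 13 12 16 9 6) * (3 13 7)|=9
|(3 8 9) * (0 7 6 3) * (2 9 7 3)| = 7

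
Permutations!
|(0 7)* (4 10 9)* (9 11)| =4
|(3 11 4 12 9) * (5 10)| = 10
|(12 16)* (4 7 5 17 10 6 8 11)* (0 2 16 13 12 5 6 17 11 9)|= |(0 2 16 5 11 4 7 6 8 9)(10 17)(12 13)|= 10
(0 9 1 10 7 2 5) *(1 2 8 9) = (0 1 10 7 8 9 2 5) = [1, 10, 5, 3, 4, 0, 6, 8, 9, 2, 7]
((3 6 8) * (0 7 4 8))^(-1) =(0 6 3 8 4 7)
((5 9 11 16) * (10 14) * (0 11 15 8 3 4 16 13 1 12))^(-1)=(0 12 1 13 11)(3 8 15 9 5 16 4)(10 14)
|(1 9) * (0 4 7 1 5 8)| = |(0 4 7 1 9 5 8)| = 7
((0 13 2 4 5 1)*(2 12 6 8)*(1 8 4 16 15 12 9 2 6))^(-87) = (0 13 9 2 16 15 12 1)(4 5 8 6)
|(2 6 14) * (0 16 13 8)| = 12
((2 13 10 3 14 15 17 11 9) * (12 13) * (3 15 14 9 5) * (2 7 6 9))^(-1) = (2 3 5 11 17 15 10 13 12)(6 7 9)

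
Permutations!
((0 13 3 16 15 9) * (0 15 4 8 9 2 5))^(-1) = ((0 13 3 16 4 8 9 15 2 5))^(-1) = (0 5 2 15 9 8 4 16 3 13)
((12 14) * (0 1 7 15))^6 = ((0 1 7 15)(12 14))^6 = (0 7)(1 15)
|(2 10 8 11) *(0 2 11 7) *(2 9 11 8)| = 10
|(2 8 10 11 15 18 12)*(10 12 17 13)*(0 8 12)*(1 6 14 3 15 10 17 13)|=8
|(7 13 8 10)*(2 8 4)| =|(2 8 10 7 13 4)| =6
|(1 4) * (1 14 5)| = 4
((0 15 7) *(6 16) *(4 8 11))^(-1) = (0 7 15)(4 11 8)(6 16)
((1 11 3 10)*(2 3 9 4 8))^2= ((1 11 9 4 8 2 3 10))^2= (1 9 8 3)(2 10 11 4)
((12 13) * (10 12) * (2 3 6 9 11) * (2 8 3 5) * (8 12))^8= ((2 5)(3 6 9 11 12 13 10 8))^8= (13)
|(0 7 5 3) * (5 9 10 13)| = 7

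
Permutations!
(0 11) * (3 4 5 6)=(0 11)(3 4 5 6)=[11, 1, 2, 4, 5, 6, 3, 7, 8, 9, 10, 0]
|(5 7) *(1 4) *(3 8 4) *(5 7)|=4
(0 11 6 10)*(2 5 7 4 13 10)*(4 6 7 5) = (0 11 7 6 2 4 13 10) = [11, 1, 4, 3, 13, 5, 2, 6, 8, 9, 0, 7, 12, 10]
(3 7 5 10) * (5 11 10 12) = (3 7 11 10)(5 12) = [0, 1, 2, 7, 4, 12, 6, 11, 8, 9, 3, 10, 5]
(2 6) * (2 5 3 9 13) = (2 6 5 3 9 13) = [0, 1, 6, 9, 4, 3, 5, 7, 8, 13, 10, 11, 12, 2]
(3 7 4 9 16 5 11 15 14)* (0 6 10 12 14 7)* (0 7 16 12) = (0 6 10)(3 7 4 9 12 14)(5 11 15 16) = [6, 1, 2, 7, 9, 11, 10, 4, 8, 12, 0, 15, 14, 13, 3, 16, 5]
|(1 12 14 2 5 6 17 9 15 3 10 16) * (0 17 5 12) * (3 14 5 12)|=|(0 17 9 15 14 2 3 10 16 1)(5 6 12)|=30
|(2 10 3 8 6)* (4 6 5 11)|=8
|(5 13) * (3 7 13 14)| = 5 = |(3 7 13 5 14)|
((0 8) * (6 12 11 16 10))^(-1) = (0 8)(6 10 16 11 12)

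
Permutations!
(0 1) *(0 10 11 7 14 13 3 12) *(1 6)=(0 6 1 10 11 7 14 13 3 12)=[6, 10, 2, 12, 4, 5, 1, 14, 8, 9, 11, 7, 0, 3, 13]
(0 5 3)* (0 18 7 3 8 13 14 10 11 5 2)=(0 2)(3 18 7)(5 8 13 14 10 11)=[2, 1, 0, 18, 4, 8, 6, 3, 13, 9, 11, 5, 12, 14, 10, 15, 16, 17, 7]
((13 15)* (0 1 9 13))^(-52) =((0 1 9 13 15))^(-52) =(0 13 1 15 9)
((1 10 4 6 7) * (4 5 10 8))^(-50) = (10)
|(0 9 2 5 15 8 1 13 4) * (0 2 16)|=|(0 9 16)(1 13 4 2 5 15 8)|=21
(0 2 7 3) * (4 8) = [2, 1, 7, 0, 8, 5, 6, 3, 4] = (0 2 7 3)(4 8)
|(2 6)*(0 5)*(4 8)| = |(0 5)(2 6)(4 8)| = 2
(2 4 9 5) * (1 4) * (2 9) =(1 4 2)(5 9) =[0, 4, 1, 3, 2, 9, 6, 7, 8, 5]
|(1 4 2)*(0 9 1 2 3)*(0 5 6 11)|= |(0 9 1 4 3 5 6 11)|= 8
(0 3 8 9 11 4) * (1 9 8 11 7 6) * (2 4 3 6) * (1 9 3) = (0 6 9 7 2 4)(1 3 11) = [6, 3, 4, 11, 0, 5, 9, 2, 8, 7, 10, 1]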